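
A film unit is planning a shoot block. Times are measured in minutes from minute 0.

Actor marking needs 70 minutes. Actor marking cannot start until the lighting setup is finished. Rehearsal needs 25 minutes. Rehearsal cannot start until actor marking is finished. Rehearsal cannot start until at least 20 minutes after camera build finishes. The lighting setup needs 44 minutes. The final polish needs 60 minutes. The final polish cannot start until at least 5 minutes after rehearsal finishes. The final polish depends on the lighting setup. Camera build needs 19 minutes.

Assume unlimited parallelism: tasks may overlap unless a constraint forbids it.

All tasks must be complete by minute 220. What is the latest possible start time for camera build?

The final polish has no dependents, so it just needs to finish by minute 220. Starting by 220 − 60 = minute 160 achieves that.
Rehearsal must finish before the final polish (must start by minute 160, minus 5-minute gap → minute 155). With a 25-minute duration, rehearsal must start by 155 − 25 = minute 130.
Camera build feeds into rehearsal (must start by minute 130, minus 20-minute gap → minute 110); so camera build must finish by minute 110 and therefore start by minute 91.

91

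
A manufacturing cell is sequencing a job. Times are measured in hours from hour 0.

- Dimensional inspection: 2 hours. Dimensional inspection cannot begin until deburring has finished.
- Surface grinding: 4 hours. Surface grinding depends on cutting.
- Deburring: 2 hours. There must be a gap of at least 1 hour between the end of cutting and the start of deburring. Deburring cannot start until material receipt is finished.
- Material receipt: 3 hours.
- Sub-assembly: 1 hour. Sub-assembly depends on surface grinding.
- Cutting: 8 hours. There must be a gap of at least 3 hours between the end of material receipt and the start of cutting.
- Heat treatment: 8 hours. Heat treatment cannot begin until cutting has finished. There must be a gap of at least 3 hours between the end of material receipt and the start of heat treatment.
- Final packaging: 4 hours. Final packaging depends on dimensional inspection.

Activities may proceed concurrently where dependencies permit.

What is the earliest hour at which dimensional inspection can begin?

Nothing blocks material receipt, so it runs from hour 0 to hour 3.
Cutting waits on material receipt (finishes hour 3, plus 3-hour gap → hour 6), so it starts at hour 6 and finishes at 6 + 8 = hour 14.
Deburring needs all of cutting (finishes hour 14, plus 1-hour gap → hour 15); material receipt (finishes hour 3). That puts its earliest start at hour 15; it finishes at 15 + 2 = hour 17.
Dimensional inspection waits on deburring (finishes hour 17), so the earliest it can start is hour 17.

17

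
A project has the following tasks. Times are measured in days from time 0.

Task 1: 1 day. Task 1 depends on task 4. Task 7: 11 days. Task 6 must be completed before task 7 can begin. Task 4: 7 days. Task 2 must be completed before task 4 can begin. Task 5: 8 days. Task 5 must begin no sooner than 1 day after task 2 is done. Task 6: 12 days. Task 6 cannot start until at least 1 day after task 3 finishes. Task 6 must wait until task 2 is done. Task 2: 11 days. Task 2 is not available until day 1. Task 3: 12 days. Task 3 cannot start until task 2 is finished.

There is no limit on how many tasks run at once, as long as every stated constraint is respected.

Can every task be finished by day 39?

No

Task 2 waits on its own release at day 1, so it starts at day 1 and finishes at 1 + 11 = day 12.
Task 5 cannot begin until task 2 (finishes day 12, plus 1-day gap → day 13). It runs from day 13 to 13 + 8 = day 21.
Task 4 cannot begin until task 2 (finishes day 12). It runs from day 12 to 12 + 7 = day 19.
Task 1 waits on task 4 (finishes day 19), so it starts at day 19 and finishes at 19 + 1 = day 20.
Task 3 cannot begin until task 2 (finishes day 12). It runs from day 12 to 12 + 12 = day 24.
Task 6 cannot start until task 3 (finishes day 24, plus 1-day gap → day 25); task 2 (finishes day 12). The controlling bound is day 25, so task 6 finishes at 25 + 12 = day 37.
Task 7 waits on task 6 (finishes day 37), so it starts at day 37 and finishes at 37 + 11 = day 48.
The earliest everything can be done is day 48, which is after the deadline of 39, so it is not possible.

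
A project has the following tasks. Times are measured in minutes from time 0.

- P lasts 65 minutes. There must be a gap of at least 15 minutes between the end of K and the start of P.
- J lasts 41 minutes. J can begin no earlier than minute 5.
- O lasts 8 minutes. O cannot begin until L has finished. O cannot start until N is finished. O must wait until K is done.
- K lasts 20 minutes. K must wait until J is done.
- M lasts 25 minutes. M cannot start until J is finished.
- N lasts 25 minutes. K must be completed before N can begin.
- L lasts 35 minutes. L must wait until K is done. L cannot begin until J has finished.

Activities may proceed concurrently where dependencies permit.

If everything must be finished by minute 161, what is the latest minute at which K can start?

61

O must finish by minute 161; it takes 8 minutes, so it must start by 161 − 8 = minute 153.
L must finish before O (must start by minute 153). With a 35-minute duration, L must start by 153 − 35 = minute 118.
N must finish before O (must start by minute 153). With a 25-minute duration, N must start by 153 − 25 = minute 128.
Nothing follows P; the deadline of minute 161 is its only limit. It must start by 161 − 65 = minute 96.
For K: L (must start by minute 118); N (must start by minute 128); O (must start by minute 153); P (must start by minute 96, minus 15-minute gap → minute 81). The most restrictive is minute 81; with a 20-minute duration, K must start by minute 61.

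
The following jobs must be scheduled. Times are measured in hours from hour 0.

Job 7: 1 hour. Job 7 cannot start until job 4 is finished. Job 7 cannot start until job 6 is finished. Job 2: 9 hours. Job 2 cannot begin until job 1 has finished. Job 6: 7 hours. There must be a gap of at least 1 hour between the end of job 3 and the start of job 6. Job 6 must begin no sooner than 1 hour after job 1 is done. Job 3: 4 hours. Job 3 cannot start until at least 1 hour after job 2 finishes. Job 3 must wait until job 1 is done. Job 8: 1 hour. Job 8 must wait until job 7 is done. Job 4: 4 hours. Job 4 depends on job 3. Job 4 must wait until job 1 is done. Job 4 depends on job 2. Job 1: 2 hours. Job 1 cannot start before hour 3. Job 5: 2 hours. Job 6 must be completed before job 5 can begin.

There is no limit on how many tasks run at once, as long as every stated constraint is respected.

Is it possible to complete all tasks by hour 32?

Job 1 cannot begin until its own release at hour 3. It runs from hour 3 to 3 + 2 = hour 5.
Job 2 cannot begin until job 1 (finishes hour 5). It runs from hour 5 to 5 + 9 = hour 14.
Job 3 needs all of job 2 (finishes hour 14, plus 1-hour gap → hour 15); job 1 (finishes hour 5). That puts its earliest start at hour 15; it finishes at 15 + 4 = hour 19.
Job 6 has to wait for job 3 (finishes hour 19, plus 1-hour gap → hour 20); job 1 (finishes hour 5, plus 1-hour gap → hour 6). The latest of these is hour 20, so job 6 runs hour 20 to 20 + 7 = hour 27.
Job 5 waits on job 6 (finishes hour 27), so it starts at hour 27 and finishes at 27 + 2 = hour 29.
Job 4 has to wait for job 3 (finishes hour 19); job 1 (finishes hour 5); job 2 (finishes hour 14). The latest of these is hour 19, so job 4 runs hour 19 to 19 + 4 = hour 23.
Job 7 has to wait for job 4 (finishes hour 23); job 6 (finishes hour 27). The latest of these is hour 27, so job 7 runs hour 27 to 27 + 1 = hour 28.
Job 8 waits on job 7 (finishes hour 28), so it starts at hour 28 and finishes at 28 + 1 = hour 29.
Every task is finished by hour 29, which is no later than the deadline of 32, so the schedule is feasible.

Yes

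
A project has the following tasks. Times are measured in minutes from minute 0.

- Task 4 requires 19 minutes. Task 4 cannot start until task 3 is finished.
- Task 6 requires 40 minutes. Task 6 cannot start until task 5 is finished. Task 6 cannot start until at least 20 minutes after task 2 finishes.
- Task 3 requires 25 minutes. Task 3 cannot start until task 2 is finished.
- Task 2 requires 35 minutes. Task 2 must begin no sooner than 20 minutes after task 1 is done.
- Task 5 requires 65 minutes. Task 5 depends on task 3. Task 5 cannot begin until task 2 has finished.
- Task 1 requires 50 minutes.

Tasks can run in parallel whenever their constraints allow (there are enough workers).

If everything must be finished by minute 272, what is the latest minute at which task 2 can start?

107

Nothing follows task 4; the deadline of minute 272 is its only limit. It must start by 272 − 19 = minute 253.
To finish by minute 272, task 6 (duration 40) must start no later than minute 232.
Task 5 feeds into task 6 (must start by minute 232); so task 5 must finish by minute 232 and therefore start by minute 167.
Task 3 has several dependents: task 4 (must start by minute 253); task 5 (must start by minute 167). The earliest of those limits is minute 167, so task 3 must start by 167 − 25 = minute 142.
For task 2: task 3 (must start by minute 142); task 5 (must start by minute 167); task 6 (must start by minute 232, minus 20-minute gap → minute 212). The most restrictive is minute 142; with a 35-minute duration, task 2 must start by minute 107.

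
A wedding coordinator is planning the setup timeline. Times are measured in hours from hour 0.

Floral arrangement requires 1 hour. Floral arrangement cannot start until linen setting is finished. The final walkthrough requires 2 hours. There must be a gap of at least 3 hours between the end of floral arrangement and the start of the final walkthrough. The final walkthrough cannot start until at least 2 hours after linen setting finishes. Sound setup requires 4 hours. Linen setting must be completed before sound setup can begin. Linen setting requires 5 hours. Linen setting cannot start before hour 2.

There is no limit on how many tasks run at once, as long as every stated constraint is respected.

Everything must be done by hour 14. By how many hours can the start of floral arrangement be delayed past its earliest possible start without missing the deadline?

1

Linen setting cannot begin until its own release at hour 2. It runs from hour 2 to 2 + 5 = hour 7.
Floral arrangement waits on linen setting (finishes hour 7), so it starts at hour 7 and finishes at 7 + 1 = hour 8.

Working backward from the deadline:
To finish by hour 14, the final walkthrough (duration 2) must start no later than hour 12.
Floral arrangement must finish before the final walkthrough (must start by hour 12, minus 3-hour gap → hour 9). With a 1-hour duration, floral arrangement must start by 9 − 1 = hour 8.
So floral arrangement can start as early as hour 7 and as late as hour 8, giving 8 − 7 = 1 hour of slack.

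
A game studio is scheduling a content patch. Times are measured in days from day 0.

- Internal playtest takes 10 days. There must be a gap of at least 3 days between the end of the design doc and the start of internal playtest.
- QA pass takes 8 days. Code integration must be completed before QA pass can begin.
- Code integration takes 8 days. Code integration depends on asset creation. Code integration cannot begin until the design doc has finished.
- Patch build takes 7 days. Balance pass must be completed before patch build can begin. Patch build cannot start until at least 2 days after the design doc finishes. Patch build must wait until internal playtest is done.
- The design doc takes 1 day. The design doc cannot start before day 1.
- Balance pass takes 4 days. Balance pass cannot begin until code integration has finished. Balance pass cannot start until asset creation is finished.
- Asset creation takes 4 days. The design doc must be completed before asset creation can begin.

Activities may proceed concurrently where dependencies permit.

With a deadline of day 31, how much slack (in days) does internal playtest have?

The design doc waits on its own release at day 1, so it starts at day 1 and finishes at 1 + 1 = day 2.
Internal playtest waits on the design doc (finishes day 2, plus 3-day gap → day 5), so it starts at day 5 and finishes at 5 + 10 = day 15.

Working backward from the deadline:
Patch build must finish by day 31; it takes 7 days, so it must start by 31 − 7 = day 24.
Internal playtest feeds into patch build (must start by day 24); so internal playtest must finish by day 24 and therefore start by day 14.
So internal playtest can start as early as day 5 and as late as day 14, giving 14 − 5 = 9 days of slack.

9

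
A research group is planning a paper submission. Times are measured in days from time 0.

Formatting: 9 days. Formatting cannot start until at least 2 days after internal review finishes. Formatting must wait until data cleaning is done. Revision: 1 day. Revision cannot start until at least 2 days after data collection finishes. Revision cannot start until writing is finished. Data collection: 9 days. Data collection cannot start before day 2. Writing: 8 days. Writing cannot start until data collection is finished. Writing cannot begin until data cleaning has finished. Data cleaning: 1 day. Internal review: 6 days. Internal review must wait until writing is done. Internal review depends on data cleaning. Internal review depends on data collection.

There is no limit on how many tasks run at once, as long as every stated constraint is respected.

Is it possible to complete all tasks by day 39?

Data cleaning has no prerequisites, so it starts at day 0 and finishes at day 1.
Data collection cannot begin until its own release at day 2. It runs from day 2 to 2 + 9 = day 11.
Writing has to wait for data collection (finishes day 11); data cleaning (finishes day 1). The latest of these is day 11, so writing runs day 11 to 11 + 8 = day 19.
Revision needs all of data collection (finishes day 11, plus 2-day gap → day 13); writing (finishes day 19). That puts its earliest start at day 19; it finishes at 19 + 1 = day 20.
Internal review cannot start until writing (finishes day 19); data cleaning (finishes day 1); data collection (finishes day 11). The controlling bound is day 19, so internal review finishes at 19 + 6 = day 25.
Formatting needs all of internal review (finishes day 25, plus 2-day gap → day 27); data cleaning (finishes day 1). That puts its earliest start at day 27; it finishes at 27 + 9 = day 36.
Every task is finished by day 36, which is no later than the deadline of 39, so the schedule is feasible.

Yes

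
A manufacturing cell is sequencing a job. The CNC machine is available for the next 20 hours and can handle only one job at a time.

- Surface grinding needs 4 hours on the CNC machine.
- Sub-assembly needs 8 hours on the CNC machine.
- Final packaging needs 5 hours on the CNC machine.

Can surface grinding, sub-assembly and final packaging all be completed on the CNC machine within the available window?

Yes

Running back to back, the jobs need 4 + 8 + 5 = 17 hours on the CNC machine.
Since 17 ≤ 20, they fit within the window.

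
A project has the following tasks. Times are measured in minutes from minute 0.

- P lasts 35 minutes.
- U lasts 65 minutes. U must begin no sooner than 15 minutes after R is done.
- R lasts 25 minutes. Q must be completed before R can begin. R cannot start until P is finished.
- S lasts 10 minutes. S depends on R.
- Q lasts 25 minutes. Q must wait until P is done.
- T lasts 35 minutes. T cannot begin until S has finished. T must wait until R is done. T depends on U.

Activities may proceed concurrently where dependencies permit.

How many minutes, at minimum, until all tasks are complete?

Nothing blocks P, so it runs from minute 0 to minute 35.
Q cannot begin until P (finishes minute 35). It runs from minute 35 to 35 + 25 = minute 60.
For R: Q (finishes minute 60); P (finishes minute 35). Taking the maximum gives a start of minute 60, and it finishes at 60 + 25 = minute 85.
After R (finishes minute 85, plus 15-minute gap → minute 100), U can start at minute 100 and finishes at minute 165.
S waits on R (finishes minute 85), so it starts at minute 85 and finishes at 85 + 10 = minute 95.
T has to wait for S (finishes minute 95); R (finishes minute 85); U (finishes minute 165). The latest of these is minute 165, so T runs minute 165 to 165 + 35 = minute 200.
All tasks are finished once the last one completes. Finish times: P at 35, Q at 60, R at 85, S at 95, T at 200, U at 165. The latest is minute 200.

200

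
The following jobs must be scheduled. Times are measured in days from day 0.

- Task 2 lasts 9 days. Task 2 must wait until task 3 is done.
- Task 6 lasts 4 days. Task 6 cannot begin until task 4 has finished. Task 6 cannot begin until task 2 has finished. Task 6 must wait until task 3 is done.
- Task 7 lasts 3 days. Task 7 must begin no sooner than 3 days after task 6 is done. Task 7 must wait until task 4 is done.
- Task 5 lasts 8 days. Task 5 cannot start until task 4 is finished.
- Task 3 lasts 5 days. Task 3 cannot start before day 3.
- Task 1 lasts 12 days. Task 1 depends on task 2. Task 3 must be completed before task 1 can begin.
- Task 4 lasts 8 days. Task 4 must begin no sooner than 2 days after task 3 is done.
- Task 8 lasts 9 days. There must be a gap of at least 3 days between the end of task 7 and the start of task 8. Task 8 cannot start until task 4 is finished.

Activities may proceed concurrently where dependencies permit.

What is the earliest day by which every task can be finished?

Task 3 waits on its own release at day 3, so it starts at day 3 and finishes at 3 + 5 = day 8.
After task 3 (finishes day 8, plus 2-day gap → day 10), task 4 can start at day 10 and finishes at day 18.
Task 5 cannot begin until task 4 (finishes day 18). It runs from day 18 to 18 + 8 = day 26.
Task 2 cannot begin until task 3 (finishes day 8). It runs from day 8 to 8 + 9 = day 17.
Task 6 needs all of task 4 (finishes day 18); task 2 (finishes day 17); task 3 (finishes day 8). That puts its earliest start at day 18; it finishes at 18 + 4 = day 22.
Task 7 cannot start until task 6 (finishes day 22, plus 3-day gap → day 25); task 4 (finishes day 18). The controlling bound is day 25, so task 7 finishes at 25 + 3 = day 28.
Task 8 has to wait for task 7 (finishes day 28, plus 3-day gap → day 31); task 4 (finishes day 18). The latest of these is day 31, so task 8 runs day 31 to 31 + 9 = day 40.
Task 1 cannot start until task 2 (finishes day 17); task 3 (finishes day 8). The controlling bound is day 17, so task 1 finishes at 17 + 12 = day 29.
All tasks are finished once the last one completes. Finish times: Task 1 at 29, Task 2 at 17, Task 3 at 8, Task 4 at 18, Task 5 at 26, Task 6 at 22, Task 7 at 28, Task 8 at 40. The latest is day 40.

40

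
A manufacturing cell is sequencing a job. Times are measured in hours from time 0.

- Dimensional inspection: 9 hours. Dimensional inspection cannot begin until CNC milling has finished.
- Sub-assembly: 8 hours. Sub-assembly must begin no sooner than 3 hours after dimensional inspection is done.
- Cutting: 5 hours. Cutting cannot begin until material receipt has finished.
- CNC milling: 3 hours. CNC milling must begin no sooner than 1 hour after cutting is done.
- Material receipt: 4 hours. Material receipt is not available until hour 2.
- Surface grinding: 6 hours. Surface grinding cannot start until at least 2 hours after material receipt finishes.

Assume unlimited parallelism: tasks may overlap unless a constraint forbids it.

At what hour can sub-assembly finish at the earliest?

35

After its own release at hour 2, material receipt can start at hour 2 and finishes at hour 6.
Cutting cannot begin until material receipt (finishes hour 6). It runs from hour 6 to 6 + 5 = hour 11.
CNC milling cannot begin until cutting (finishes hour 11, plus 1-hour gap → hour 12). It runs from hour 12 to 12 + 3 = hour 15.
Dimensional inspection waits on CNC milling (finishes hour 15), so it starts at hour 15 and finishes at 15 + 9 = hour 24.
Sub-assembly cannot begin until dimensional inspection (finishes hour 24, plus 3-hour gap → hour 27). It runs from hour 27 to 27 + 8 = hour 35.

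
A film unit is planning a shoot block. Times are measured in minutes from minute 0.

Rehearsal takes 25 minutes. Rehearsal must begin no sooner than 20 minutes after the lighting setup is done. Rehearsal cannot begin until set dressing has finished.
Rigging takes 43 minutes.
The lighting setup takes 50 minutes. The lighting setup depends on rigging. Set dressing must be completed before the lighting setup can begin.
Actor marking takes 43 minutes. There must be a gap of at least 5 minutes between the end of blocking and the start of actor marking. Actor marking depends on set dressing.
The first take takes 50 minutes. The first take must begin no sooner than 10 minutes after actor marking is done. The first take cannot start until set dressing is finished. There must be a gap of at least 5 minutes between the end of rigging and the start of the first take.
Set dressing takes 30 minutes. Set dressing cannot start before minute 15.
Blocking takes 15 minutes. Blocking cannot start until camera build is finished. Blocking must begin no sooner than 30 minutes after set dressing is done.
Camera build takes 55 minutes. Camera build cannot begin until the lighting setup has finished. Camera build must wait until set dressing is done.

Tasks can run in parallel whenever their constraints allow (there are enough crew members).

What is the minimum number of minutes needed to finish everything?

After its own release at minute 15, set dressing can start at minute 15 and finishes at minute 45.
Rigging can start immediately at minute 0; it finishes at minute 43.
For the lighting setup: rigging (finishes minute 43); set dressing (finishes minute 45). Taking the maximum gives a start of minute 45, and it finishes at 45 + 50 = minute 95.
For rehearsal: the lighting setup (finishes minute 95, plus 20-minute gap → minute 115); set dressing (finishes minute 45). Taking the maximum gives a start of minute 115, and it finishes at 115 + 25 = minute 140.
Camera build has to wait for the lighting setup (finishes minute 95); set dressing (finishes minute 45). The latest of these is minute 95, so camera build runs minute 95 to 95 + 55 = minute 150.
For blocking: camera build (finishes minute 150); set dressing (finishes minute 45, plus 30-minute gap → minute 75). Taking the maximum gives a start of minute 150, and it finishes at 150 + 15 = minute 165.
Actor marking has to wait for blocking (finishes minute 165, plus 5-minute gap → minute 170); set dressing (finishes minute 45). The latest of these is minute 170, so actor marking runs minute 170 to 170 + 43 = minute 213.
The first take cannot start until actor marking (finishes minute 213, plus 10-minute gap → minute 223); set dressing (finishes minute 45); rigging (finishes minute 43, plus 5-minute gap → minute 48). The controlling bound is minute 223, so the first take finishes at 223 + 50 = minute 273.
All tasks are finished once the last one completes. Finish times: Rigging at 43, Set dressing at 45, The lighting setup at 95, Camera build at 150, Blocking at 165, Actor marking at 213, Rehearsal at 140, The first take at 273. The latest is minute 273.

273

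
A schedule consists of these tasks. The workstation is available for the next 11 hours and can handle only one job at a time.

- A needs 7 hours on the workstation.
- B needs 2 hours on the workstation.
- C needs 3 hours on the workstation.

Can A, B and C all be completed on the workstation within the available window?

Running back to back, the jobs need 7 + 2 + 3 = 12 hours on the workstation.
Since 12 > 11, they cannot all fit.

No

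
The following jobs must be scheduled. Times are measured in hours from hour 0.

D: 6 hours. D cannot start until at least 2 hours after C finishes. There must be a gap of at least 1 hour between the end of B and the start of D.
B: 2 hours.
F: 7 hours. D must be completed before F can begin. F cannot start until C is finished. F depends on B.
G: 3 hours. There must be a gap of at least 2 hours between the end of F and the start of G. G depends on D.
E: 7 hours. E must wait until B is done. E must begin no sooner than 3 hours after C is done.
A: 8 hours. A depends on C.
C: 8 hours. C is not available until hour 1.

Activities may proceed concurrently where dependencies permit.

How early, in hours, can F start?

C cannot begin until its own release at hour 1. It runs from hour 1 to 1 + 8 = hour 9.
B can start immediately at hour 0; it finishes at hour 2.
D has to wait for C (finishes hour 9, plus 2-hour gap → hour 11); B (finishes hour 2, plus 1-hour gap → hour 3). The latest of these is hour 11, so D runs hour 11 to 11 + 6 = hour 17.
F waits on D (finishes hour 17); C (finishes hour 9); B (finishes hour 2). The latest of these is hour 17, which is the earliest F can start.

17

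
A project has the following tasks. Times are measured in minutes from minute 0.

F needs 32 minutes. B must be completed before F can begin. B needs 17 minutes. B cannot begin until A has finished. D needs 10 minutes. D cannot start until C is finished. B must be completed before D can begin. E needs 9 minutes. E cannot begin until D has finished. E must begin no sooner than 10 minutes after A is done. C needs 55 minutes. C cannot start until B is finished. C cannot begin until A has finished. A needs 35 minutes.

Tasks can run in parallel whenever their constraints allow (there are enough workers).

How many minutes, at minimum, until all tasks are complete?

126

Nothing blocks A, so it runs from minute 0 to minute 35.
B cannot begin until A (finishes minute 35). It runs from minute 35 to 35 + 17 = minute 52.
After B (finishes minute 52), F can start at minute 52 and finishes at minute 84.
For C: B (finishes minute 52); A (finishes minute 35). Taking the maximum gives a start of minute 52, and it finishes at 52 + 55 = minute 107.
D cannot start until C (finishes minute 107); B (finishes minute 52). The controlling bound is minute 107, so D finishes at 107 + 10 = minute 117.
For E: D (finishes minute 117); A (finishes minute 35, plus 10-minute gap → minute 45). Taking the maximum gives a start of minute 117, and it finishes at 117 + 9 = minute 126.
All tasks are finished once the last one completes. Finish times: A at 35, B at 52, C at 107, D at 117, E at 126, F at 84. The latest is minute 126.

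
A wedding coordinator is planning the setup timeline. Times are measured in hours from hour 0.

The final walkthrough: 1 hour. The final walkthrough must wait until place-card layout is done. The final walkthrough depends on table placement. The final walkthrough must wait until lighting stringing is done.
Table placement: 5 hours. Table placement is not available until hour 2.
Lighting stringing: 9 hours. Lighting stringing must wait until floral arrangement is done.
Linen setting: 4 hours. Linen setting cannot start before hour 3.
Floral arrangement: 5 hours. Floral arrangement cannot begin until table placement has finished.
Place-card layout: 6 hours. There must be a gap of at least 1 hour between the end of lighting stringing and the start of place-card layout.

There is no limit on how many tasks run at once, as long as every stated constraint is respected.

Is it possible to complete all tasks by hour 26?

No

After its own release at hour 3, linen setting can start at hour 3 and finishes at hour 7.
After its own release at hour 2, table placement can start at hour 2 and finishes at hour 7.
Floral arrangement waits on table placement (finishes hour 7), so it starts at hour 7 and finishes at 7 + 5 = hour 12.
Lighting stringing cannot begin until floral arrangement (finishes hour 12). It runs from hour 12 to 12 + 9 = hour 21.
Place-card layout waits on lighting stringing (finishes hour 21, plus 1-hour gap → hour 22), so it starts at hour 22 and finishes at 22 + 6 = hour 28.
For the final walkthrough: place-card layout (finishes hour 28); table placement (finishes hour 7); lighting stringing (finishes hour 21). Taking the maximum gives a start of hour 28, and it finishes at 28 + 1 = hour 29.
The earliest everything can be done is hour 29, which is after the deadline of 26, so it is not possible.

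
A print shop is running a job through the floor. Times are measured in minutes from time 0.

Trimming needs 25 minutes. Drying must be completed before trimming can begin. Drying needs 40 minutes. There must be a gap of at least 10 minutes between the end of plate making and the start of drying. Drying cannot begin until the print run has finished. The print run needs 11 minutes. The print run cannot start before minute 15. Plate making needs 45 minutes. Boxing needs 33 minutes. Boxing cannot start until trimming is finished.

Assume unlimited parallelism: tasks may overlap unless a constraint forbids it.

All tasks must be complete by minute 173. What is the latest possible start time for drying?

To finish by minute 173, boxing (duration 33) must start no later than minute 140.
Trimming must finish before boxing (must start by minute 140). With a 25-minute duration, trimming must start by 140 − 25 = minute 115.
Drying feeds into trimming (must start by minute 115); so drying must finish by minute 115 and therefore start by minute 75.

75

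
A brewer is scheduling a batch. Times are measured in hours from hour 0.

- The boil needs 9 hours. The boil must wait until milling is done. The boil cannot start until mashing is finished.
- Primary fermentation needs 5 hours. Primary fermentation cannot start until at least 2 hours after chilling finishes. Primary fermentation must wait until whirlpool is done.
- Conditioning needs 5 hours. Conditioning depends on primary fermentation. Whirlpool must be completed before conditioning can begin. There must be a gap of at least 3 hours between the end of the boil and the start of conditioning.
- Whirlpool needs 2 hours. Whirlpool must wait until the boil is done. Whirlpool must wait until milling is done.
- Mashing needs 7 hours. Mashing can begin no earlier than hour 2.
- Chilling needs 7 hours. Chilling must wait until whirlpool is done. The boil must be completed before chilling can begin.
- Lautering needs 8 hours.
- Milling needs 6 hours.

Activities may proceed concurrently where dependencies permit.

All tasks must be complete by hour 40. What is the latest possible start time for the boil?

To finish by hour 40, conditioning (duration 5) must start no later than hour 35.
Primary fermentation has to be done before conditioning (must start by hour 35). That means finishing by hour 35, i.e. starting by 35 − 5 = hour 30.
Chilling feeds into primary fermentation (must start by hour 30, minus 2-hour gap → hour 28); so chilling must finish by hour 28 and therefore start by hour 21.
Whirlpool must finish in time for chilling (must start by hour 21); primary fermentation (must start by hour 30); conditioning (must start by hour 35). The tightest is hour 21, so whirlpool must start by 21 − 2 = hour 19.
The boil feeds whirlpool (must start by hour 19); chilling (must start by hour 21); conditioning (must start by hour 35, minus 3-hour gap → hour 32). Taking the minimum, the boil must finish by hour 19 and start by 19 − 9 = hour 10.

10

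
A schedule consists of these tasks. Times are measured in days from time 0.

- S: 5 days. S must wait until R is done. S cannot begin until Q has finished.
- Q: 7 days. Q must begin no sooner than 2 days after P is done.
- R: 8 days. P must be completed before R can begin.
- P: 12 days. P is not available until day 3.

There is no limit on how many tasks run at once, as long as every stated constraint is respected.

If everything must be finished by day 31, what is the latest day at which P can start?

Nothing follows S; the deadline of day 31 is its only limit. It must start by 31 − 5 = day 26.
Q feeds into S (must start by day 26); so Q must finish by day 26 and therefore start by day 19.
Since S (must start by day 26) depends on it, R must finish by day 26. Backing off its 8-day duration gives a latest start of day 18.
P feeds Q (must start by day 19, minus 2-day gap → day 17); R (must start by day 18). Taking the minimum, P must finish by day 17 and start by 17 − 12 = day 5.

5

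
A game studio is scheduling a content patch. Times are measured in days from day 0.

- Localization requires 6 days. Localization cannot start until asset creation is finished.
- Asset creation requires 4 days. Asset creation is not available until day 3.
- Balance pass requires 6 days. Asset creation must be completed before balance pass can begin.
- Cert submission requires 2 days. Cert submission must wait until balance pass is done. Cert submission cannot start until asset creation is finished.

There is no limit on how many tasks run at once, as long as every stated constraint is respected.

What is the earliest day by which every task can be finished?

15

Asset creation cannot begin until its own release at day 3. It runs from day 3 to 3 + 4 = day 7.
Localization cannot begin until asset creation (finishes day 7). It runs from day 7 to 7 + 6 = day 13.
After asset creation (finishes day 7), balance pass can start at day 7 and finishes at day 13.
Cert submission has to wait for balance pass (finishes day 13); asset creation (finishes day 7). The latest of these is day 13, so cert submission runs day 13 to 13 + 2 = day 15.
All tasks are finished once the last one completes. Finish times: Asset creation at 7, Balance pass at 13, Localization at 13, Cert submission at 15. The latest is day 15.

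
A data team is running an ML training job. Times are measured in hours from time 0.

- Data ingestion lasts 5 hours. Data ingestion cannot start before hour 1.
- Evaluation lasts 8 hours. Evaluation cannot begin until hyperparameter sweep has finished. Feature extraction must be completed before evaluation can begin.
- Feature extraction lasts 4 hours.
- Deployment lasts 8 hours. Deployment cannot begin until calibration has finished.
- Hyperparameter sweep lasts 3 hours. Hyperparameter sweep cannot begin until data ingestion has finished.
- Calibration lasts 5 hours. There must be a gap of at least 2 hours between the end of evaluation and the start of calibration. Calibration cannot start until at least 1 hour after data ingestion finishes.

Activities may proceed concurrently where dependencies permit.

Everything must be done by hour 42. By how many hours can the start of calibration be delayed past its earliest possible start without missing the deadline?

10

Nothing blocks feature extraction, so it runs from hour 0 to hour 4.
Data ingestion cannot begin until its own release at hour 1. It runs from hour 1 to 1 + 5 = hour 6.
Hyperparameter sweep cannot begin until data ingestion (finishes hour 6). It runs from hour 6 to 6 + 3 = hour 9.
Evaluation cannot start until hyperparameter sweep (finishes hour 9); feature extraction (finishes hour 4). The controlling bound is hour 9, so evaluation finishes at 9 + 8 = hour 17.
Calibration has to wait for evaluation (finishes hour 17, plus 2-hour gap → hour 19); data ingestion (finishes hour 6, plus 1-hour gap → hour 7). The latest of these is hour 19, so calibration runs hour 19 to 19 + 5 = hour 24.

Working backward from the deadline:
Deployment has no dependents, so it just needs to finish by hour 42. Starting by 42 − 8 = hour 34 achieves that.
Calibration feeds into deployment (must start by hour 34); so calibration must finish by hour 34 and therefore start by hour 29.
So calibration can start as early as hour 19 and as late as hour 29, giving 29 − 19 = 10 hours of slack.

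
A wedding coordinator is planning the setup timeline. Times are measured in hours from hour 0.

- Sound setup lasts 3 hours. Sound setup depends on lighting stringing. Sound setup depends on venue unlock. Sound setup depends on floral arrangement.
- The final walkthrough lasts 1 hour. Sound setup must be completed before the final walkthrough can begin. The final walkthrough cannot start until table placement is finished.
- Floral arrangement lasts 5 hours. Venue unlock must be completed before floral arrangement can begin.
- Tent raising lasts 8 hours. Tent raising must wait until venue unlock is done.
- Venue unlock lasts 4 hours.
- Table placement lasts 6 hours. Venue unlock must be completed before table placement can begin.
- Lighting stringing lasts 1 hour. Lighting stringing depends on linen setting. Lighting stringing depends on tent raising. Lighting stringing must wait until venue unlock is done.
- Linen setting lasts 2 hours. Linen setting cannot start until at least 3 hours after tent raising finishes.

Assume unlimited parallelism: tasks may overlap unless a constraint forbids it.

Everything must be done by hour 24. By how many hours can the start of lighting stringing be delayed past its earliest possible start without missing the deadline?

2

Venue unlock has no prerequisites, so it starts at hour 0 and finishes at hour 4.
Tent raising waits on venue unlock (finishes hour 4), so it starts at hour 4 and finishes at 4 + 8 = hour 12.
After tent raising (finishes hour 12, plus 3-hour gap → hour 15), linen setting can start at hour 15 and finishes at hour 17.
Lighting stringing has to wait for linen setting (finishes hour 17); tent raising (finishes hour 12); venue unlock (finishes hour 4). The latest of these is hour 17, so lighting stringing runs hour 17 to 17 + 1 = hour 18.

Working backward from the deadline:
The final walkthrough has no dependents, so it just needs to finish by hour 24. Starting by 24 − 1 = hour 23 achieves that.
Sound setup has to be done before the final walkthrough (must start by hour 23). That means finishing by hour 23, i.e. starting by 23 − 3 = hour 20.
Since sound setup (must start by hour 20) depends on it, lighting stringing must finish by hour 20. Backing off its 1-hour duration gives a latest start of hour 19.
So lighting stringing can start as early as hour 17 and as late as hour 19, giving 19 − 17 = 2 hours of slack.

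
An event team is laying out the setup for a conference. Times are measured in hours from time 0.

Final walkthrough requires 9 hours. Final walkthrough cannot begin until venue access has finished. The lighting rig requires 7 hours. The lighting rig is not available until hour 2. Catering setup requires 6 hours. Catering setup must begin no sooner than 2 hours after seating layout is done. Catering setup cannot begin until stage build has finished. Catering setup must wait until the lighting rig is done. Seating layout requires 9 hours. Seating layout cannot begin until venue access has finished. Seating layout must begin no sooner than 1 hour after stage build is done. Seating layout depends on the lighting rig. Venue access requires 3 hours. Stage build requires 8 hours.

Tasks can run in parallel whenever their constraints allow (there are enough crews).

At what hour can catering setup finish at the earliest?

The lighting rig cannot begin until its own release at hour 2. It runs from hour 2 to 2 + 7 = hour 9.
Nothing blocks stage build, so it runs from hour 0 to hour 8.
Venue access can start immediately at hour 0; it finishes at hour 3.
Seating layout has to wait for venue access (finishes hour 3); stage build (finishes hour 8, plus 1-hour gap → hour 9); the lighting rig (finishes hour 9). The latest of these is hour 9, so seating layout runs hour 9 to 9 + 9 = hour 18.
For catering setup: seating layout (finishes hour 18, plus 2-hour gap → hour 20); stage build (finishes hour 8); the lighting rig (finishes hour 9). Taking the maximum gives a start of hour 20, and it finishes at 20 + 6 = hour 26.

26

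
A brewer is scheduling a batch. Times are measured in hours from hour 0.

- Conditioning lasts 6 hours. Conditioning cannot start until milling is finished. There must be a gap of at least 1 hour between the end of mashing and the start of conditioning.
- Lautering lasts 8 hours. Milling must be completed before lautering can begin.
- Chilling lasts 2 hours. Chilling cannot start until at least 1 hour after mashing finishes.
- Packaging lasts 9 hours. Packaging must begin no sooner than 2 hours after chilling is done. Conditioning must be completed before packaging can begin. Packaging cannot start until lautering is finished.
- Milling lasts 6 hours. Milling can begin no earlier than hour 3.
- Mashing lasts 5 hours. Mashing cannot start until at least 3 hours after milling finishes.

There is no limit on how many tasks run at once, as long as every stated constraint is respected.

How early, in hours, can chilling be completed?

20

Milling cannot begin until its own release at hour 3. It runs from hour 3 to 3 + 6 = hour 9.
Mashing cannot begin until milling (finishes hour 9, plus 3-hour gap → hour 12). It runs from hour 12 to 12 + 5 = hour 17.
Chilling waits on mashing (finishes hour 17, plus 1-hour gap → hour 18), so it starts at hour 18 and finishes at 18 + 2 = hour 20.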